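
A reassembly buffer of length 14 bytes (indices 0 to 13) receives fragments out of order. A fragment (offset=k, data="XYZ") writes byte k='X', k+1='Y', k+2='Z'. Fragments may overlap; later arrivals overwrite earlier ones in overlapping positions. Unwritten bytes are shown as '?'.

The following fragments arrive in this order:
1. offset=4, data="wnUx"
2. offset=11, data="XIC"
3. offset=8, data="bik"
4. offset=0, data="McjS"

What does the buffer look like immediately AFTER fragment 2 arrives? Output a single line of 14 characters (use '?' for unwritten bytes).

Fragment 1: offset=4 data="wnUx" -> buffer=????wnUx??????
Fragment 2: offset=11 data="XIC" -> buffer=????wnUx???XIC

Answer: ????wnUx???XIC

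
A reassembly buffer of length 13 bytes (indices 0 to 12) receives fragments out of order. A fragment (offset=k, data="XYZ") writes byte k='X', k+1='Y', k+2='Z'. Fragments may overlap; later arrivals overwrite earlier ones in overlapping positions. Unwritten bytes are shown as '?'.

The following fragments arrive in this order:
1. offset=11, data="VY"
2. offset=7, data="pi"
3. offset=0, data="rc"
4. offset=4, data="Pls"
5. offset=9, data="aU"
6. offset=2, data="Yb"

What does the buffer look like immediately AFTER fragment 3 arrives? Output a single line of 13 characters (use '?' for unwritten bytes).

Answer: rc?????pi??VY

Derivation:
Fragment 1: offset=11 data="VY" -> buffer=???????????VY
Fragment 2: offset=7 data="pi" -> buffer=???????pi??VY
Fragment 3: offset=0 data="rc" -> buffer=rc?????pi??VY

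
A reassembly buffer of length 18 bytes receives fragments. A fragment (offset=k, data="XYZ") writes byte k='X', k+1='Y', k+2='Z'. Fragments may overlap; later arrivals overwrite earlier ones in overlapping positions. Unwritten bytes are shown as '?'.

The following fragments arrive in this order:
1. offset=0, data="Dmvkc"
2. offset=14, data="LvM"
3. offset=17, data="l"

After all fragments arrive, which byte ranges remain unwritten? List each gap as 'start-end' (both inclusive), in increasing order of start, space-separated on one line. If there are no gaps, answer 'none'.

Fragment 1: offset=0 len=5
Fragment 2: offset=14 len=3
Fragment 3: offset=17 len=1
Gaps: 5-13

Answer: 5-13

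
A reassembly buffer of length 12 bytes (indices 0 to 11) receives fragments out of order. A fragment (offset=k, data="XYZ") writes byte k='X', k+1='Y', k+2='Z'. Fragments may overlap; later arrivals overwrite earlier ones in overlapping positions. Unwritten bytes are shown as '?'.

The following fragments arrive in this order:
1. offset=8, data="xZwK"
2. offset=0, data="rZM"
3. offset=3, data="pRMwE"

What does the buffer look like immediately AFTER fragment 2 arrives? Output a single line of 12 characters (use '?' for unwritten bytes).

Answer: rZM?????xZwK

Derivation:
Fragment 1: offset=8 data="xZwK" -> buffer=????????xZwK
Fragment 2: offset=0 data="rZM" -> buffer=rZM?????xZwK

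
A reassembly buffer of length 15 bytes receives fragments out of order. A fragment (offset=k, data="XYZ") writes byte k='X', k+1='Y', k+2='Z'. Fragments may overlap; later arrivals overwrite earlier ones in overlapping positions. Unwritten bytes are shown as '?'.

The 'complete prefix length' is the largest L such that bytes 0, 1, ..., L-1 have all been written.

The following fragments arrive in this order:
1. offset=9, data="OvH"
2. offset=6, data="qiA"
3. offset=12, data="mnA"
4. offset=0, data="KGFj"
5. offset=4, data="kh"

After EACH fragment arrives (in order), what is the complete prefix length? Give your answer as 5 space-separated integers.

Fragment 1: offset=9 data="OvH" -> buffer=?????????OvH??? -> prefix_len=0
Fragment 2: offset=6 data="qiA" -> buffer=??????qiAOvH??? -> prefix_len=0
Fragment 3: offset=12 data="mnA" -> buffer=??????qiAOvHmnA -> prefix_len=0
Fragment 4: offset=0 data="KGFj" -> buffer=KGFj??qiAOvHmnA -> prefix_len=4
Fragment 5: offset=4 data="kh" -> buffer=KGFjkhqiAOvHmnA -> prefix_len=15

Answer: 0 0 0 4 15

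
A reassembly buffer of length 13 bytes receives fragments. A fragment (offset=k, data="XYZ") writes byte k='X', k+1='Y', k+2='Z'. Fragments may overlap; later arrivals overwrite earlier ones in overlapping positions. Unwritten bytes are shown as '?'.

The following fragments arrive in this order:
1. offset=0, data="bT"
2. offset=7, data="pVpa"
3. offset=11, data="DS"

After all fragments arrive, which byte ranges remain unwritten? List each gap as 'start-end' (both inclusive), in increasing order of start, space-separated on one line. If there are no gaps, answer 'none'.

Answer: 2-6

Derivation:
Fragment 1: offset=0 len=2
Fragment 2: offset=7 len=4
Fragment 3: offset=11 len=2
Gaps: 2-6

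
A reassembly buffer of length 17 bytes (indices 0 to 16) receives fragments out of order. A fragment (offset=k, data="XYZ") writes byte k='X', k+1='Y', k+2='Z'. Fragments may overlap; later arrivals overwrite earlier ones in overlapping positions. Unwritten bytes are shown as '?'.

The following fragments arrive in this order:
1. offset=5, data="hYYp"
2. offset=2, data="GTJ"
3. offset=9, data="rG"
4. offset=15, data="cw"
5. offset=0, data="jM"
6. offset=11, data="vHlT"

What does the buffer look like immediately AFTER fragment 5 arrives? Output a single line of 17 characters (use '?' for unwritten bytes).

Fragment 1: offset=5 data="hYYp" -> buffer=?????hYYp????????
Fragment 2: offset=2 data="GTJ" -> buffer=??GTJhYYp????????
Fragment 3: offset=9 data="rG" -> buffer=??GTJhYYprG??????
Fragment 4: offset=15 data="cw" -> buffer=??GTJhYYprG????cw
Fragment 5: offset=0 data="jM" -> buffer=jMGTJhYYprG????cw

Answer: jMGTJhYYprG????cw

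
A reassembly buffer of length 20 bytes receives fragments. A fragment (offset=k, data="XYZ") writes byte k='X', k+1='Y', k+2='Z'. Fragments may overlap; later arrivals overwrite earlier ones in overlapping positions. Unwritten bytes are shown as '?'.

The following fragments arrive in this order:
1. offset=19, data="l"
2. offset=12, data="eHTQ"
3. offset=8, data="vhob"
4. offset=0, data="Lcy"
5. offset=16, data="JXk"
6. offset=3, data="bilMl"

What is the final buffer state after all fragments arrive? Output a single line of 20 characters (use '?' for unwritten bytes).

Answer: LcybilMlvhobeHTQJXkl

Derivation:
Fragment 1: offset=19 data="l" -> buffer=???????????????????l
Fragment 2: offset=12 data="eHTQ" -> buffer=????????????eHTQ???l
Fragment 3: offset=8 data="vhob" -> buffer=????????vhobeHTQ???l
Fragment 4: offset=0 data="Lcy" -> buffer=Lcy?????vhobeHTQ???l
Fragment 5: offset=16 data="JXk" -> buffer=Lcy?????vhobeHTQJXkl
Fragment 6: offset=3 data="bilMl" -> buffer=LcybilMlvhobeHTQJXkl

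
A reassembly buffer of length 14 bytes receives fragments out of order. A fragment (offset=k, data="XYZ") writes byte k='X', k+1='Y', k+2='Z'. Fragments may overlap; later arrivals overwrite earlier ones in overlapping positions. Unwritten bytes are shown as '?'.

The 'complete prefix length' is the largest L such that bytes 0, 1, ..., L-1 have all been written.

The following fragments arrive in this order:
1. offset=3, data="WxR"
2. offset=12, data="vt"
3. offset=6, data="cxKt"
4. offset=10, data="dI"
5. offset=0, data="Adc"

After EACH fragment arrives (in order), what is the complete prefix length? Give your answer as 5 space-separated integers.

Fragment 1: offset=3 data="WxR" -> buffer=???WxR???????? -> prefix_len=0
Fragment 2: offset=12 data="vt" -> buffer=???WxR??????vt -> prefix_len=0
Fragment 3: offset=6 data="cxKt" -> buffer=???WxRcxKt??vt -> prefix_len=0
Fragment 4: offset=10 data="dI" -> buffer=???WxRcxKtdIvt -> prefix_len=0
Fragment 5: offset=0 data="Adc" -> buffer=AdcWxRcxKtdIvt -> prefix_len=14

Answer: 0 0 0 0 14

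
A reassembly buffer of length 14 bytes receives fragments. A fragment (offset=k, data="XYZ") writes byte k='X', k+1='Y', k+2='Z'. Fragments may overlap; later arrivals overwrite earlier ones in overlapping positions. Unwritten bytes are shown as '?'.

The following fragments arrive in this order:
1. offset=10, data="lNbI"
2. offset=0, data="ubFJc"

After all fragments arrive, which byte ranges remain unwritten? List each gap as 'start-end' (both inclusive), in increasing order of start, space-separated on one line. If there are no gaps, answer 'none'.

Fragment 1: offset=10 len=4
Fragment 2: offset=0 len=5
Gaps: 5-9

Answer: 5-9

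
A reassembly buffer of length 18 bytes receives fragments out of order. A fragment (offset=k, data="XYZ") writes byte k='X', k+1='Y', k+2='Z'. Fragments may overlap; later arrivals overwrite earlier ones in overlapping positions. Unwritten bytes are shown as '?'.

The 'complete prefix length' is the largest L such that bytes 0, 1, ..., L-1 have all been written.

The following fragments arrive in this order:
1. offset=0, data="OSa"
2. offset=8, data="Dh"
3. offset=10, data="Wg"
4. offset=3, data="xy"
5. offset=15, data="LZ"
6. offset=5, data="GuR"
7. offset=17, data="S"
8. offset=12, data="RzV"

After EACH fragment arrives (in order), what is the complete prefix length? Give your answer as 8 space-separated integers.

Answer: 3 3 3 5 5 12 12 18

Derivation:
Fragment 1: offset=0 data="OSa" -> buffer=OSa??????????????? -> prefix_len=3
Fragment 2: offset=8 data="Dh" -> buffer=OSa?????Dh???????? -> prefix_len=3
Fragment 3: offset=10 data="Wg" -> buffer=OSa?????DhWg?????? -> prefix_len=3
Fragment 4: offset=3 data="xy" -> buffer=OSaxy???DhWg?????? -> prefix_len=5
Fragment 5: offset=15 data="LZ" -> buffer=OSaxy???DhWg???LZ? -> prefix_len=5
Fragment 6: offset=5 data="GuR" -> buffer=OSaxyGuRDhWg???LZ? -> prefix_len=12
Fragment 7: offset=17 data="S" -> buffer=OSaxyGuRDhWg???LZS -> prefix_len=12
Fragment 8: offset=12 data="RzV" -> buffer=OSaxyGuRDhWgRzVLZS -> prefix_len=18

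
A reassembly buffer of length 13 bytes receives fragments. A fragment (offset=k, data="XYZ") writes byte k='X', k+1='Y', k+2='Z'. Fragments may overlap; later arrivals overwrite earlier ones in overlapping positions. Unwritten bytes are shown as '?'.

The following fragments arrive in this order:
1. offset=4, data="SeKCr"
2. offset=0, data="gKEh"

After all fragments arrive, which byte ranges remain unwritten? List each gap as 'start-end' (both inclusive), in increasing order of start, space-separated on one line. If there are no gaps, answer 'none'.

Answer: 9-12

Derivation:
Fragment 1: offset=4 len=5
Fragment 2: offset=0 len=4
Gaps: 9-12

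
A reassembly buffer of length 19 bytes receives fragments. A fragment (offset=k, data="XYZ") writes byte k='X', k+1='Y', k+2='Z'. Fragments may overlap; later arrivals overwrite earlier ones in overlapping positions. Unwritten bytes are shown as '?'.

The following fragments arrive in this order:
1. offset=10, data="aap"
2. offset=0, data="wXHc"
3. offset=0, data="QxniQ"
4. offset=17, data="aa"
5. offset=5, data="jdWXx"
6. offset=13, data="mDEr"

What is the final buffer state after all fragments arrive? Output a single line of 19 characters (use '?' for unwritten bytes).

Fragment 1: offset=10 data="aap" -> buffer=??????????aap??????
Fragment 2: offset=0 data="wXHc" -> buffer=wXHc??????aap??????
Fragment 3: offset=0 data="QxniQ" -> buffer=QxniQ?????aap??????
Fragment 4: offset=17 data="aa" -> buffer=QxniQ?????aap????aa
Fragment 5: offset=5 data="jdWXx" -> buffer=QxniQjdWXxaap????aa
Fragment 6: offset=13 data="mDEr" -> buffer=QxniQjdWXxaapmDEraa

Answer: QxniQjdWXxaapmDEraa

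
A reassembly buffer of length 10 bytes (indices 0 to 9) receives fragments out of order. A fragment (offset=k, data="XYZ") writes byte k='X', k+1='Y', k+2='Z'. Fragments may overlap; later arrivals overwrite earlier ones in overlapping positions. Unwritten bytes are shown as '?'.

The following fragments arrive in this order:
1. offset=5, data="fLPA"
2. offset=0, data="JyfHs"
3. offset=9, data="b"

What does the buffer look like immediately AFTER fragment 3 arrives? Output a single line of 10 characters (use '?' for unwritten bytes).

Fragment 1: offset=5 data="fLPA" -> buffer=?????fLPA?
Fragment 2: offset=0 data="JyfHs" -> buffer=JyfHsfLPA?
Fragment 3: offset=9 data="b" -> buffer=JyfHsfLPAb

Answer: JyfHsfLPAb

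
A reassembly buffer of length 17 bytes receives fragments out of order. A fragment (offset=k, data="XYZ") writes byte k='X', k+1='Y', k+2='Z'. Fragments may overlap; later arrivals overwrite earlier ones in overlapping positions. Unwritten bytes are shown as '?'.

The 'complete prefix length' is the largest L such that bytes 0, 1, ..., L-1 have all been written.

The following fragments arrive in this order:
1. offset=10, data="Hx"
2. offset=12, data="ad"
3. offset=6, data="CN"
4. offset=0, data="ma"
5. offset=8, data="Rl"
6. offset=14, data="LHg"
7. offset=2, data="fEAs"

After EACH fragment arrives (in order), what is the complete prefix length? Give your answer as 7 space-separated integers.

Answer: 0 0 0 2 2 2 17

Derivation:
Fragment 1: offset=10 data="Hx" -> buffer=??????????Hx????? -> prefix_len=0
Fragment 2: offset=12 data="ad" -> buffer=??????????Hxad??? -> prefix_len=0
Fragment 3: offset=6 data="CN" -> buffer=??????CN??Hxad??? -> prefix_len=0
Fragment 4: offset=0 data="ma" -> buffer=ma????CN??Hxad??? -> prefix_len=2
Fragment 5: offset=8 data="Rl" -> buffer=ma????CNRlHxad??? -> prefix_len=2
Fragment 6: offset=14 data="LHg" -> buffer=ma????CNRlHxadLHg -> prefix_len=2
Fragment 7: offset=2 data="fEAs" -> buffer=mafEAsCNRlHxadLHg -> prefix_len=17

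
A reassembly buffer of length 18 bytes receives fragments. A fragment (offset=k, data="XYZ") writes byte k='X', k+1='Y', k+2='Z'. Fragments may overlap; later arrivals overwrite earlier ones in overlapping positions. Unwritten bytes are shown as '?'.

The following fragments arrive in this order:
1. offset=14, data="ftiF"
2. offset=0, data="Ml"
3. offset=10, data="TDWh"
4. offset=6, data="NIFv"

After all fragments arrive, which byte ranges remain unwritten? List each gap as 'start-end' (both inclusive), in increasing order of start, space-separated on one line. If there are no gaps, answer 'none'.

Fragment 1: offset=14 len=4
Fragment 2: offset=0 len=2
Fragment 3: offset=10 len=4
Fragment 4: offset=6 len=4
Gaps: 2-5

Answer: 2-5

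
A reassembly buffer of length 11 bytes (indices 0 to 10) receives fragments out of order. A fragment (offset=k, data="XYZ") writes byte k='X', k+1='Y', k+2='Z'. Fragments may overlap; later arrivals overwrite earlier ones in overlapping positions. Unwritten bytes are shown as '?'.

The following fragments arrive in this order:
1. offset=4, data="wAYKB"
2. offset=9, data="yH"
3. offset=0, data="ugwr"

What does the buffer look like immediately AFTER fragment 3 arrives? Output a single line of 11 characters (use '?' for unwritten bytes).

Fragment 1: offset=4 data="wAYKB" -> buffer=????wAYKB??
Fragment 2: offset=9 data="yH" -> buffer=????wAYKByH
Fragment 3: offset=0 data="ugwr" -> buffer=ugwrwAYKByH

Answer: ugwrwAYKByH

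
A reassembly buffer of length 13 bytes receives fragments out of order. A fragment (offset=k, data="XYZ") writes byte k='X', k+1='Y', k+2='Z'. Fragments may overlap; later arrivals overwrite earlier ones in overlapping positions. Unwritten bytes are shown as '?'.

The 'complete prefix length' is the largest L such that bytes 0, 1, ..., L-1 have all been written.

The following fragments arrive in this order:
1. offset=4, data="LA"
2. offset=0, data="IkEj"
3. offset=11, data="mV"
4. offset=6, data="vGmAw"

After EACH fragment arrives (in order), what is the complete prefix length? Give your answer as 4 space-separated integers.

Answer: 0 6 6 13

Derivation:
Fragment 1: offset=4 data="LA" -> buffer=????LA??????? -> prefix_len=0
Fragment 2: offset=0 data="IkEj" -> buffer=IkEjLA??????? -> prefix_len=6
Fragment 3: offset=11 data="mV" -> buffer=IkEjLA?????mV -> prefix_len=6
Fragment 4: offset=6 data="vGmAw" -> buffer=IkEjLAvGmAwmV -> prefix_len=13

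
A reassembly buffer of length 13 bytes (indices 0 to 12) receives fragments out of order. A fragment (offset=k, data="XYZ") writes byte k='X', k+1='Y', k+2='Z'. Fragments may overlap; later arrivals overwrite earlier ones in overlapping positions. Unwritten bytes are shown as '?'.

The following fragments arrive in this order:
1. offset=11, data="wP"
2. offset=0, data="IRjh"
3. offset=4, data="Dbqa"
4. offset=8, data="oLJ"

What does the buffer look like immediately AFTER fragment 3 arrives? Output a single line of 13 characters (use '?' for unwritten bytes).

Answer: IRjhDbqa???wP

Derivation:
Fragment 1: offset=11 data="wP" -> buffer=???????????wP
Fragment 2: offset=0 data="IRjh" -> buffer=IRjh???????wP
Fragment 3: offset=4 data="Dbqa" -> buffer=IRjhDbqa???wP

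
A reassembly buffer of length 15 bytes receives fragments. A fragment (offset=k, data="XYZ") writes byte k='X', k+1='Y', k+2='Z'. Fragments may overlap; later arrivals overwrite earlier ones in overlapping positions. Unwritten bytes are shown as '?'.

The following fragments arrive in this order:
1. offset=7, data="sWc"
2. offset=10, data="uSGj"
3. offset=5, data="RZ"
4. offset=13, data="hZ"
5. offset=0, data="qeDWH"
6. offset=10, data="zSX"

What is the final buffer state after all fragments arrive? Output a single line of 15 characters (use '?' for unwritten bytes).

Fragment 1: offset=7 data="sWc" -> buffer=???????sWc?????
Fragment 2: offset=10 data="uSGj" -> buffer=???????sWcuSGj?
Fragment 3: offset=5 data="RZ" -> buffer=?????RZsWcuSGj?
Fragment 4: offset=13 data="hZ" -> buffer=?????RZsWcuSGhZ
Fragment 5: offset=0 data="qeDWH" -> buffer=qeDWHRZsWcuSGhZ
Fragment 6: offset=10 data="zSX" -> buffer=qeDWHRZsWczSXhZ

Answer: qeDWHRZsWczSXhZ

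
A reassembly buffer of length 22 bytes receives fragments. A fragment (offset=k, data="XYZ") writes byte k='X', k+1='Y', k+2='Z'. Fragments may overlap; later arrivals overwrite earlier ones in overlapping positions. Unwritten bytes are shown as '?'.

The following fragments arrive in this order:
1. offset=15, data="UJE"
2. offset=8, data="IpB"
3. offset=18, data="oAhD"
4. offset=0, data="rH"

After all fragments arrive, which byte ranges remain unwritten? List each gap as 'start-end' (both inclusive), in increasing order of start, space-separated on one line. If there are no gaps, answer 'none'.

Fragment 1: offset=15 len=3
Fragment 2: offset=8 len=3
Fragment 3: offset=18 len=4
Fragment 4: offset=0 len=2
Gaps: 2-7 11-14

Answer: 2-7 11-14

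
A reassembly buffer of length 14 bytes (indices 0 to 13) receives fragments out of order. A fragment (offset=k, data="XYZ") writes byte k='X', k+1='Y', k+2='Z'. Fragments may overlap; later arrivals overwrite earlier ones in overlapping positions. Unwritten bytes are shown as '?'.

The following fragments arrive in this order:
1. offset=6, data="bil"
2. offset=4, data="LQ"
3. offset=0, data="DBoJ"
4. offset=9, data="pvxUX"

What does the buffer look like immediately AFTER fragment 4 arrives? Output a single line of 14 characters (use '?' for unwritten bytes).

Fragment 1: offset=6 data="bil" -> buffer=??????bil?????
Fragment 2: offset=4 data="LQ" -> buffer=????LQbil?????
Fragment 3: offset=0 data="DBoJ" -> buffer=DBoJLQbil?????
Fragment 4: offset=9 data="pvxUX" -> buffer=DBoJLQbilpvxUX

Answer: DBoJLQbilpvxUX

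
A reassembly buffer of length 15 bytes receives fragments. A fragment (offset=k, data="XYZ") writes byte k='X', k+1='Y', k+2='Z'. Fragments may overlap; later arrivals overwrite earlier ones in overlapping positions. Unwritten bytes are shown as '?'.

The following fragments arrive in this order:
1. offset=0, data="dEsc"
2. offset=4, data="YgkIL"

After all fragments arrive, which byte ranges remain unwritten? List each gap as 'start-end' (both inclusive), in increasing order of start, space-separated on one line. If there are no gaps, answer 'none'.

Answer: 9-14

Derivation:
Fragment 1: offset=0 len=4
Fragment 2: offset=4 len=5
Gaps: 9-14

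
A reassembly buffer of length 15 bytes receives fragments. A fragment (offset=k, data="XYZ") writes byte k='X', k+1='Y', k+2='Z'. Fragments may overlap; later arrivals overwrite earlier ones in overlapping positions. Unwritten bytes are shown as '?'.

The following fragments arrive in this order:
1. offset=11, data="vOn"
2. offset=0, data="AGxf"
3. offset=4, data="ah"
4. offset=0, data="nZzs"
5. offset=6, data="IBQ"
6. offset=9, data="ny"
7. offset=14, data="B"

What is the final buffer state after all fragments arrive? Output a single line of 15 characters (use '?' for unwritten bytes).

Answer: nZzsahIBQnyvOnB

Derivation:
Fragment 1: offset=11 data="vOn" -> buffer=???????????vOn?
Fragment 2: offset=0 data="AGxf" -> buffer=AGxf???????vOn?
Fragment 3: offset=4 data="ah" -> buffer=AGxfah?????vOn?
Fragment 4: offset=0 data="nZzs" -> buffer=nZzsah?????vOn?
Fragment 5: offset=6 data="IBQ" -> buffer=nZzsahIBQ??vOn?
Fragment 6: offset=9 data="ny" -> buffer=nZzsahIBQnyvOn?
Fragment 7: offset=14 data="B" -> buffer=nZzsahIBQnyvOnB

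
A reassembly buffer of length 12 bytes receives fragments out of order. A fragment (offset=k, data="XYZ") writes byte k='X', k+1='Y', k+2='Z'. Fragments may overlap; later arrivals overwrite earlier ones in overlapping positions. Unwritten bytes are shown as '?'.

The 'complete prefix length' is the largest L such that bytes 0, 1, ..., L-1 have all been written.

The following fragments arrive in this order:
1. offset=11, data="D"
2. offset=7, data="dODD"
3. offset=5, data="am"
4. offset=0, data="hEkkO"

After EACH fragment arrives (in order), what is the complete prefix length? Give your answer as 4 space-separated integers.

Fragment 1: offset=11 data="D" -> buffer=???????????D -> prefix_len=0
Fragment 2: offset=7 data="dODD" -> buffer=???????dODDD -> prefix_len=0
Fragment 3: offset=5 data="am" -> buffer=?????amdODDD -> prefix_len=0
Fragment 4: offset=0 data="hEkkO" -> buffer=hEkkOamdODDD -> prefix_len=12

Answer: 0 0 0 12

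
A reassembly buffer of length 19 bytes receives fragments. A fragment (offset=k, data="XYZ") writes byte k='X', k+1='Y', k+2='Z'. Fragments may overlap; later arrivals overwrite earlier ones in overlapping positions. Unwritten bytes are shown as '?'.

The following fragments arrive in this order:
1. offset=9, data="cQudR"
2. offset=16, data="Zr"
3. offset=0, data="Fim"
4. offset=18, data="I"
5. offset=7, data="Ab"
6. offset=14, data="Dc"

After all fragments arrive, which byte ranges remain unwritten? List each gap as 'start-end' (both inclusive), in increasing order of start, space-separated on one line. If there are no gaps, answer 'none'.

Fragment 1: offset=9 len=5
Fragment 2: offset=16 len=2
Fragment 3: offset=0 len=3
Fragment 4: offset=18 len=1
Fragment 5: offset=7 len=2
Fragment 6: offset=14 len=2
Gaps: 3-6

Answer: 3-6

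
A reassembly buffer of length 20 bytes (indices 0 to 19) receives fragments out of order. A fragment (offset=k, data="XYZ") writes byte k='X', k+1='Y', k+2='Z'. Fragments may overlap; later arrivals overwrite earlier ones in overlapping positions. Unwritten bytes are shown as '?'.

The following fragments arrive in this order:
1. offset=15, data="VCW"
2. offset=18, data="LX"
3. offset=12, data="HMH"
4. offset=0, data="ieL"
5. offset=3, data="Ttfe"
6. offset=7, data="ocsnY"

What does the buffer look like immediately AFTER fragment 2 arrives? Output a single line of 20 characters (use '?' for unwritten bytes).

Fragment 1: offset=15 data="VCW" -> buffer=???????????????VCW??
Fragment 2: offset=18 data="LX" -> buffer=???????????????VCWLX

Answer: ???????????????VCWLX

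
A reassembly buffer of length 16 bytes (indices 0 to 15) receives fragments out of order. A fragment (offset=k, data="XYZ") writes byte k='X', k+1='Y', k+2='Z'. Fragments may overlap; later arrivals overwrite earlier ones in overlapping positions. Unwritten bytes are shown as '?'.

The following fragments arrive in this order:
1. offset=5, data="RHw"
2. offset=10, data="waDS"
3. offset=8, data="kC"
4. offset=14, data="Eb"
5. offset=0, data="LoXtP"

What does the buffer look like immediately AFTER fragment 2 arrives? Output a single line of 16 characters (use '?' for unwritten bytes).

Fragment 1: offset=5 data="RHw" -> buffer=?????RHw????????
Fragment 2: offset=10 data="waDS" -> buffer=?????RHw??waDS??

Answer: ?????RHw??waDS??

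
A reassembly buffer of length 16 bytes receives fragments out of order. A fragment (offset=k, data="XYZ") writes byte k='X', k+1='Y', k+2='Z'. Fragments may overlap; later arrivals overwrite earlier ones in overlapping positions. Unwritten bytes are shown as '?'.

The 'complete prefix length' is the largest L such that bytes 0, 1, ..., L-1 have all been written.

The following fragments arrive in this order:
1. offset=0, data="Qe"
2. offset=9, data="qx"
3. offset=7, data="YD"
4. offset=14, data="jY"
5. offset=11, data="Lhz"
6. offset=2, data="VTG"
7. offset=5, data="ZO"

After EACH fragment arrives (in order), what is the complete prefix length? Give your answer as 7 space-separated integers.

Fragment 1: offset=0 data="Qe" -> buffer=Qe?????????????? -> prefix_len=2
Fragment 2: offset=9 data="qx" -> buffer=Qe???????qx????? -> prefix_len=2
Fragment 3: offset=7 data="YD" -> buffer=Qe?????YDqx????? -> prefix_len=2
Fragment 4: offset=14 data="jY" -> buffer=Qe?????YDqx???jY -> prefix_len=2
Fragment 5: offset=11 data="Lhz" -> buffer=Qe?????YDqxLhzjY -> prefix_len=2
Fragment 6: offset=2 data="VTG" -> buffer=QeVTG??YDqxLhzjY -> prefix_len=5
Fragment 7: offset=5 data="ZO" -> buffer=QeVTGZOYDqxLhzjY -> prefix_len=16

Answer: 2 2 2 2 2 5 16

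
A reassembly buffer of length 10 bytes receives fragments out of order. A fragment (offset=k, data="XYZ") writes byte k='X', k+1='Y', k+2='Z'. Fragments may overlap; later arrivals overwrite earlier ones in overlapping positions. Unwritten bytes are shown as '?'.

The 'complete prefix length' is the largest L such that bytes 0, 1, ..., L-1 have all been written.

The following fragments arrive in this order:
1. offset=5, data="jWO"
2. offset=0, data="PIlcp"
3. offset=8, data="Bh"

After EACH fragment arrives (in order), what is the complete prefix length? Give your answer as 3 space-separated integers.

Answer: 0 8 10

Derivation:
Fragment 1: offset=5 data="jWO" -> buffer=?????jWO?? -> prefix_len=0
Fragment 2: offset=0 data="PIlcp" -> buffer=PIlcpjWO?? -> prefix_len=8
Fragment 3: offset=8 data="Bh" -> buffer=PIlcpjWOBh -> prefix_len=10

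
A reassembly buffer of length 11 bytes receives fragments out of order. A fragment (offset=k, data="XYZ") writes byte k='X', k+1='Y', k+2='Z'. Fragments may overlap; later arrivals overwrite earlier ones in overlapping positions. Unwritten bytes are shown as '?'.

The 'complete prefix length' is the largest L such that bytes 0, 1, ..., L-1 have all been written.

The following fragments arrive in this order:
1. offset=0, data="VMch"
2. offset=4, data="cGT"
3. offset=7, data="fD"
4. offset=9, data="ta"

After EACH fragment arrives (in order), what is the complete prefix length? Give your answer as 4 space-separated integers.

Answer: 4 7 9 11

Derivation:
Fragment 1: offset=0 data="VMch" -> buffer=VMch??????? -> prefix_len=4
Fragment 2: offset=4 data="cGT" -> buffer=VMchcGT???? -> prefix_len=7
Fragment 3: offset=7 data="fD" -> buffer=VMchcGTfD?? -> prefix_len=9
Fragment 4: offset=9 data="ta" -> buffer=VMchcGTfDta -> prefix_len=11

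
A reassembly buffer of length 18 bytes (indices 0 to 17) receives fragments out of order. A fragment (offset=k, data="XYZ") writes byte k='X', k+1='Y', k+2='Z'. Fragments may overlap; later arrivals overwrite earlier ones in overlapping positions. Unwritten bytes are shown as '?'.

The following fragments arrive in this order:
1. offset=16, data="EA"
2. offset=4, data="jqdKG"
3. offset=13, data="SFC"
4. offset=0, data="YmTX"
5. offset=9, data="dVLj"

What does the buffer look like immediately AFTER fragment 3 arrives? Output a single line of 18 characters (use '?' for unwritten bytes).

Fragment 1: offset=16 data="EA" -> buffer=????????????????EA
Fragment 2: offset=4 data="jqdKG" -> buffer=????jqdKG???????EA
Fragment 3: offset=13 data="SFC" -> buffer=????jqdKG????SFCEA

Answer: ????jqdKG????SFCEA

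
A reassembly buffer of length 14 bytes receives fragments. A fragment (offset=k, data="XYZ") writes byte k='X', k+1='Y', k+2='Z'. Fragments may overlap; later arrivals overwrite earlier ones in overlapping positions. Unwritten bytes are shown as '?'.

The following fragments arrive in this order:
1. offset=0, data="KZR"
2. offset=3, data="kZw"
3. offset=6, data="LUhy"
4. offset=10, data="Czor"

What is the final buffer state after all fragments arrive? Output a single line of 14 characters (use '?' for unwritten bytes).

Answer: KZRkZwLUhyCzor

Derivation:
Fragment 1: offset=0 data="KZR" -> buffer=KZR???????????
Fragment 2: offset=3 data="kZw" -> buffer=KZRkZw????????
Fragment 3: offset=6 data="LUhy" -> buffer=KZRkZwLUhy????
Fragment 4: offset=10 data="Czor" -> buffer=KZRkZwLUhyCzor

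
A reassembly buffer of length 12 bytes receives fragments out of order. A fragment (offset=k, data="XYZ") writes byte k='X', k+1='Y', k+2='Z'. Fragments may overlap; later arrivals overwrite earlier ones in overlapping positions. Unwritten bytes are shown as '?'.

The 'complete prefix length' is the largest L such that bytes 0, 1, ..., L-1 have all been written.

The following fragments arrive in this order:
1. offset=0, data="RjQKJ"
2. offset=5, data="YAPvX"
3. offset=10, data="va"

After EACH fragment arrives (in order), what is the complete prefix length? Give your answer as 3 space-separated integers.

Answer: 5 10 12

Derivation:
Fragment 1: offset=0 data="RjQKJ" -> buffer=RjQKJ??????? -> prefix_len=5
Fragment 2: offset=5 data="YAPvX" -> buffer=RjQKJYAPvX?? -> prefix_len=10
Fragment 3: offset=10 data="va" -> buffer=RjQKJYAPvXva -> prefix_len=12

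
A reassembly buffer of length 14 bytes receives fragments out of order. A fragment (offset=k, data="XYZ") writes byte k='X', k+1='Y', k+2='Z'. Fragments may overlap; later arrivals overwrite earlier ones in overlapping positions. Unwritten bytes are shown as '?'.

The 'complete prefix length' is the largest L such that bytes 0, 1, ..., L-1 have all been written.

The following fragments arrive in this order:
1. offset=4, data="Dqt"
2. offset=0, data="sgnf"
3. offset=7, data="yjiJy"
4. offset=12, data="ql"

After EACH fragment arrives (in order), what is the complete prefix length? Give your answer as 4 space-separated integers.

Answer: 0 7 12 14

Derivation:
Fragment 1: offset=4 data="Dqt" -> buffer=????Dqt??????? -> prefix_len=0
Fragment 2: offset=0 data="sgnf" -> buffer=sgnfDqt??????? -> prefix_len=7
Fragment 3: offset=7 data="yjiJy" -> buffer=sgnfDqtyjiJy?? -> prefix_len=12
Fragment 4: offset=12 data="ql" -> buffer=sgnfDqtyjiJyql -> prefix_len=14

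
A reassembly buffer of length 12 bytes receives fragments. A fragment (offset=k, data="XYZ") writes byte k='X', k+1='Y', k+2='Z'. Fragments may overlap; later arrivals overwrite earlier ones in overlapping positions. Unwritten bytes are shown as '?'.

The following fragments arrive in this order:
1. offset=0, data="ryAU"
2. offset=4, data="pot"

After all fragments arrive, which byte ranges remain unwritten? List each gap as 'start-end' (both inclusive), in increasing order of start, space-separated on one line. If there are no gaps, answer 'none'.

Fragment 1: offset=0 len=4
Fragment 2: offset=4 len=3
Gaps: 7-11

Answer: 7-11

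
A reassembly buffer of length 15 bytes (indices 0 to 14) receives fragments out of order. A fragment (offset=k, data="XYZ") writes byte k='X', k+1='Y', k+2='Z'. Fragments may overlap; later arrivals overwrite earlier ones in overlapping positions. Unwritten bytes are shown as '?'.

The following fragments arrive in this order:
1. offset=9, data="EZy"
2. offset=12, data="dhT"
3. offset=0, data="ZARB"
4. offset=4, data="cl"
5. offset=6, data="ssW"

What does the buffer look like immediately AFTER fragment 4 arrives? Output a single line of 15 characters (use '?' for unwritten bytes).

Answer: ZARBcl???EZydhT

Derivation:
Fragment 1: offset=9 data="EZy" -> buffer=?????????EZy???
Fragment 2: offset=12 data="dhT" -> buffer=?????????EZydhT
Fragment 3: offset=0 data="ZARB" -> buffer=ZARB?????EZydhT
Fragment 4: offset=4 data="cl" -> buffer=ZARBcl???EZydhT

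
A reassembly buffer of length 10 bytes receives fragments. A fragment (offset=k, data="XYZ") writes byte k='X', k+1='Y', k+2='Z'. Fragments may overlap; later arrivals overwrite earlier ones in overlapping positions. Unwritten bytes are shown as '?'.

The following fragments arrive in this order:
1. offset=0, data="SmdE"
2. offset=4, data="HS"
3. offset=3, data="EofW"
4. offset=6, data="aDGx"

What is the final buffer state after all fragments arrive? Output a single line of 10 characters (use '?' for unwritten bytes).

Answer: SmdEofaDGx

Derivation:
Fragment 1: offset=0 data="SmdE" -> buffer=SmdE??????
Fragment 2: offset=4 data="HS" -> buffer=SmdEHS????
Fragment 3: offset=3 data="EofW" -> buffer=SmdEofW???
Fragment 4: offset=6 data="aDGx" -> buffer=SmdEofaDGx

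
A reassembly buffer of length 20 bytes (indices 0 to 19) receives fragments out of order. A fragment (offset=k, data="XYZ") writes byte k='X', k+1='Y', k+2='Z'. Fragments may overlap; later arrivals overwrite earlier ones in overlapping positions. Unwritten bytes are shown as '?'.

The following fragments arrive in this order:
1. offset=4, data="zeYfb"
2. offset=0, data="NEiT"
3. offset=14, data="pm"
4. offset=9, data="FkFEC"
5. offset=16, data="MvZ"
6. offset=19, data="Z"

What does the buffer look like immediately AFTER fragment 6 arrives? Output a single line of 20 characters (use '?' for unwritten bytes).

Fragment 1: offset=4 data="zeYfb" -> buffer=????zeYfb???????????
Fragment 2: offset=0 data="NEiT" -> buffer=NEiTzeYfb???????????
Fragment 3: offset=14 data="pm" -> buffer=NEiTzeYfb?????pm????
Fragment 4: offset=9 data="FkFEC" -> buffer=NEiTzeYfbFkFECpm????
Fragment 5: offset=16 data="MvZ" -> buffer=NEiTzeYfbFkFECpmMvZ?
Fragment 6: offset=19 data="Z" -> buffer=NEiTzeYfbFkFECpmMvZZ

Answer: NEiTzeYfbFkFECpmMvZZ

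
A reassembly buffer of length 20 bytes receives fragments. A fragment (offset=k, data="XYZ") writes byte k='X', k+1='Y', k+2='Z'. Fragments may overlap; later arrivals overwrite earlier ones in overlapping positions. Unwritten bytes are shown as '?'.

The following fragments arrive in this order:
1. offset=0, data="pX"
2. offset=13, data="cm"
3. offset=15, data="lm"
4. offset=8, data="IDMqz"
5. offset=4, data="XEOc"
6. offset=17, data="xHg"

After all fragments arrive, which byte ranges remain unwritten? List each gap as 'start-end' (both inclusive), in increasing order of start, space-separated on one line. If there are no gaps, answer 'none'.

Answer: 2-3

Derivation:
Fragment 1: offset=0 len=2
Fragment 2: offset=13 len=2
Fragment 3: offset=15 len=2
Fragment 4: offset=8 len=5
Fragment 5: offset=4 len=4
Fragment 6: offset=17 len=3
Gaps: 2-3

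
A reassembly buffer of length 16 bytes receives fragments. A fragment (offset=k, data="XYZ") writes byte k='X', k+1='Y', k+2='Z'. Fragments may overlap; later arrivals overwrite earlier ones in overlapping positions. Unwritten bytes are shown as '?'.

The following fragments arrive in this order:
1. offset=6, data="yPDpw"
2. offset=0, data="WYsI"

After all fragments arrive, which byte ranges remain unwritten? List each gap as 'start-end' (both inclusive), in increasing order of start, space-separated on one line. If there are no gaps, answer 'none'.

Fragment 1: offset=6 len=5
Fragment 2: offset=0 len=4
Gaps: 4-5 11-15

Answer: 4-5 11-15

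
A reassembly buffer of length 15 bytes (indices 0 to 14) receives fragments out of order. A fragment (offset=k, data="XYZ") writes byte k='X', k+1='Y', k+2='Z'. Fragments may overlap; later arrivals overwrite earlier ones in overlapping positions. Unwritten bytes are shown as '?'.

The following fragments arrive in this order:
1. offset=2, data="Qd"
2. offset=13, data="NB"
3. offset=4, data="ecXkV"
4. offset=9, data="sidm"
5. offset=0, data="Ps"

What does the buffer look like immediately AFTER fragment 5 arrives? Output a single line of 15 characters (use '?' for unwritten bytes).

Fragment 1: offset=2 data="Qd" -> buffer=??Qd???????????
Fragment 2: offset=13 data="NB" -> buffer=??Qd?????????NB
Fragment 3: offset=4 data="ecXkV" -> buffer=??QdecXkV????NB
Fragment 4: offset=9 data="sidm" -> buffer=??QdecXkVsidmNB
Fragment 5: offset=0 data="Ps" -> buffer=PsQdecXkVsidmNB

Answer: PsQdecXkVsidmNB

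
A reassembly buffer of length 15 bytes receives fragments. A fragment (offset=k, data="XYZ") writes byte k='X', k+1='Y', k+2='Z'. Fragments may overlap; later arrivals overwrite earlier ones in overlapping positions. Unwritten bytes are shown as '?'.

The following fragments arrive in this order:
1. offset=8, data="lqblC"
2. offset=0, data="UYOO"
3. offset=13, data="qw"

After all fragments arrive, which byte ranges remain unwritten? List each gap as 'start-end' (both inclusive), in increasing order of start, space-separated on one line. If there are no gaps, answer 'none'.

Answer: 4-7

Derivation:
Fragment 1: offset=8 len=5
Fragment 2: offset=0 len=4
Fragment 3: offset=13 len=2
Gaps: 4-7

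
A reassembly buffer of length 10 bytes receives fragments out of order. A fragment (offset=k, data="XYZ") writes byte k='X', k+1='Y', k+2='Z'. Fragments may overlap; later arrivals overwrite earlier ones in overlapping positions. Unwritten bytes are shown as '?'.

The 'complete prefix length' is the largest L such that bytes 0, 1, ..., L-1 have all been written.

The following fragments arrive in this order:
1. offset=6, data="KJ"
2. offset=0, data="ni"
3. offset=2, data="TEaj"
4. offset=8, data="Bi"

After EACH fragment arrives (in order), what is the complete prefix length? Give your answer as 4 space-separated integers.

Answer: 0 2 8 10

Derivation:
Fragment 1: offset=6 data="KJ" -> buffer=??????KJ?? -> prefix_len=0
Fragment 2: offset=0 data="ni" -> buffer=ni????KJ?? -> prefix_len=2
Fragment 3: offset=2 data="TEaj" -> buffer=niTEajKJ?? -> prefix_len=8
Fragment 4: offset=8 data="Bi" -> buffer=niTEajKJBi -> prefix_len=10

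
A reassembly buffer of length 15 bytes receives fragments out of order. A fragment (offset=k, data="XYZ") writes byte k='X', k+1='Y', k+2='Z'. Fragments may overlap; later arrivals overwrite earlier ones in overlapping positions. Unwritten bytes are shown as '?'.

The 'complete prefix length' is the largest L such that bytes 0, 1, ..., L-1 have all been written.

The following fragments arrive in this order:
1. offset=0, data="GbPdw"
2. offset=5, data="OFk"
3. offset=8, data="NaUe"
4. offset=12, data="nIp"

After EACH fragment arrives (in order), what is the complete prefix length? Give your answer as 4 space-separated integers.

Answer: 5 8 12 15

Derivation:
Fragment 1: offset=0 data="GbPdw" -> buffer=GbPdw?????????? -> prefix_len=5
Fragment 2: offset=5 data="OFk" -> buffer=GbPdwOFk??????? -> prefix_len=8
Fragment 3: offset=8 data="NaUe" -> buffer=GbPdwOFkNaUe??? -> prefix_len=12
Fragment 4: offset=12 data="nIp" -> buffer=GbPdwOFkNaUenIp -> prefix_len=15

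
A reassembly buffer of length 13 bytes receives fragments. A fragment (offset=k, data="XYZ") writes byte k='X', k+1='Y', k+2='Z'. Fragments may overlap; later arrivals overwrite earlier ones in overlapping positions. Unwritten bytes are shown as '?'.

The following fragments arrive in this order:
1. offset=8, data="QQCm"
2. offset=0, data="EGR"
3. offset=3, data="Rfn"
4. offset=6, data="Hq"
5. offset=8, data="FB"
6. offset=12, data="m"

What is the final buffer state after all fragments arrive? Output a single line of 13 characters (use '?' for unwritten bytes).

Fragment 1: offset=8 data="QQCm" -> buffer=????????QQCm?
Fragment 2: offset=0 data="EGR" -> buffer=EGR?????QQCm?
Fragment 3: offset=3 data="Rfn" -> buffer=EGRRfn??QQCm?
Fragment 4: offset=6 data="Hq" -> buffer=EGRRfnHqQQCm?
Fragment 5: offset=8 data="FB" -> buffer=EGRRfnHqFBCm?
Fragment 6: offset=12 data="m" -> buffer=EGRRfnHqFBCmm

Answer: EGRRfnHqFBCmm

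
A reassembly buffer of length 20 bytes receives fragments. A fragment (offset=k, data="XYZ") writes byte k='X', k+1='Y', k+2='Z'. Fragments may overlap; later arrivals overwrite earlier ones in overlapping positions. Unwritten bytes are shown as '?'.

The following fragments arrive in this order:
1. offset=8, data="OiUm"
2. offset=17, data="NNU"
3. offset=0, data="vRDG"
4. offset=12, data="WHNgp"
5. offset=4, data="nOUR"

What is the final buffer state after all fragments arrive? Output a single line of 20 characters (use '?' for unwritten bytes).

Fragment 1: offset=8 data="OiUm" -> buffer=????????OiUm????????
Fragment 2: offset=17 data="NNU" -> buffer=????????OiUm?????NNU
Fragment 3: offset=0 data="vRDG" -> buffer=vRDG????OiUm?????NNU
Fragment 4: offset=12 data="WHNgp" -> buffer=vRDG????OiUmWHNgpNNU
Fragment 5: offset=4 data="nOUR" -> buffer=vRDGnOUROiUmWHNgpNNU

Answer: vRDGnOUROiUmWHNgpNNU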